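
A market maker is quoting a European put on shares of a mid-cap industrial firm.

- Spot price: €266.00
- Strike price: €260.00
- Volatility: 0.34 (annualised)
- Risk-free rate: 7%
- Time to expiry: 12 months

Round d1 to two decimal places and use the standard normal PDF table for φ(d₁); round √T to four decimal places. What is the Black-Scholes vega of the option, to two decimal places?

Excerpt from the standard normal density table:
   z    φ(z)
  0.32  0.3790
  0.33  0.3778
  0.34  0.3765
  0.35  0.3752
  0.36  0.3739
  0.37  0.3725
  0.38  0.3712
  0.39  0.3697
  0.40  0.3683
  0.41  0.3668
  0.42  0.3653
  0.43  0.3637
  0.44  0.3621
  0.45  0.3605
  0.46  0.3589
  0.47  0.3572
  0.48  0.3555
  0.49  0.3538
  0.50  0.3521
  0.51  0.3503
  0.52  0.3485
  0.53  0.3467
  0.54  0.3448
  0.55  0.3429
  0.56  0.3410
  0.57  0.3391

96.32

T = 1;  σ√T = 0.3400
d₁ = [ln(266/260) + (0.07 + ½·0.34²)·1] / (σ√T) = (0.0228 + 0.1278) / 0.3400 = 0.4430 ⇒ 0.44
√T = √1 = 1.0000
φ(d₁) = φ(0.44) = 0.3621
vega = S·φ(d₁)·√T = 266·0.3621·1.0000 = 96.3186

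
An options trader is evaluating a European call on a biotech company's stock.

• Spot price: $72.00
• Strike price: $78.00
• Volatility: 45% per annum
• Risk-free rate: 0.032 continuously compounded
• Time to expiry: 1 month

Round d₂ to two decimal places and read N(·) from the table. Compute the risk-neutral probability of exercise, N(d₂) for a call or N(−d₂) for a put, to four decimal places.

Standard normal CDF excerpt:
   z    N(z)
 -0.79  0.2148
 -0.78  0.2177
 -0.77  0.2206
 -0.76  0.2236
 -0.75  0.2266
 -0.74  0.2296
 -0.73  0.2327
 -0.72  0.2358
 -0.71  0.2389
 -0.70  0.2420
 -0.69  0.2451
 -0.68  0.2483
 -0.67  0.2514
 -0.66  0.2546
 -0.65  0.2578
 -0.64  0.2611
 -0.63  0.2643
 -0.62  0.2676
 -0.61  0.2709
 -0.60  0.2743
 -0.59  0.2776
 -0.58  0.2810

σ√T = 0.45 × 0.2887 = 0.1299
d₁ = [ln(72/78) + (0.032 + 0.45²/2)·0.08333] / 0.1299 = [-0.0800 + 0.0111] / 0.1299 = -0.5307 which rounds to -0.53
d₂ = d₁ − σ√T = -0.5307 − 0.1299 = -0.6606 which rounds to -0.66
Risk-neutral Pr[S_T > K] = N(d₂) = N(-0.66) = 0.2546

0.2546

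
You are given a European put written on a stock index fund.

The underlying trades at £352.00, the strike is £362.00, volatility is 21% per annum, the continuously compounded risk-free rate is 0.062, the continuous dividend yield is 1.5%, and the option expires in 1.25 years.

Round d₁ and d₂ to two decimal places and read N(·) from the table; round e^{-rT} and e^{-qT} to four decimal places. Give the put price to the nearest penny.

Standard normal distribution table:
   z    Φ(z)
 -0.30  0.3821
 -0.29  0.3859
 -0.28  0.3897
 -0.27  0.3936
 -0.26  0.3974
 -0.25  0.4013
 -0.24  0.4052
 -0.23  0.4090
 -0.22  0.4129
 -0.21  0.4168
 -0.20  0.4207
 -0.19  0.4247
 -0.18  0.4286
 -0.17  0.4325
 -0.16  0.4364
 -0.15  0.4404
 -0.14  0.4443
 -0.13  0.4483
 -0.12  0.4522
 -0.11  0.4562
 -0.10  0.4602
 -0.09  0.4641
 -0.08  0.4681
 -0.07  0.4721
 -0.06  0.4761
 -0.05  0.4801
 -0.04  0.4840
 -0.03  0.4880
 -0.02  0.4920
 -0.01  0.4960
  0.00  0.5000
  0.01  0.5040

£27.53

T = 1.25;  σ√T = 0.2348
d₁ = [ln(352/362) + (0.062 − 0.015 + 0.21²/2)·1.25] / 0.2348 = [-0.0280 + 0.0863] / 0.2348 = 0.2483 ≈ 0.25
d₂ = d₁ − σ√T = 0.2483 − 0.2348 = 0.0135 ≈ 0.01
e^(−qT) = e^(−0.015·1.25) = 0.9814;  e^(−rT) = e^(−0.062·1.25) = 0.9254
N(−d₂) = N(-0.01) = 0.4960;  N(−d₁) = N(-0.25) = 0.4013
P = 362·0.9254·0.4960 − 352·0.9814·0.4013 = 166.1574 − 138.6302 = 27.5272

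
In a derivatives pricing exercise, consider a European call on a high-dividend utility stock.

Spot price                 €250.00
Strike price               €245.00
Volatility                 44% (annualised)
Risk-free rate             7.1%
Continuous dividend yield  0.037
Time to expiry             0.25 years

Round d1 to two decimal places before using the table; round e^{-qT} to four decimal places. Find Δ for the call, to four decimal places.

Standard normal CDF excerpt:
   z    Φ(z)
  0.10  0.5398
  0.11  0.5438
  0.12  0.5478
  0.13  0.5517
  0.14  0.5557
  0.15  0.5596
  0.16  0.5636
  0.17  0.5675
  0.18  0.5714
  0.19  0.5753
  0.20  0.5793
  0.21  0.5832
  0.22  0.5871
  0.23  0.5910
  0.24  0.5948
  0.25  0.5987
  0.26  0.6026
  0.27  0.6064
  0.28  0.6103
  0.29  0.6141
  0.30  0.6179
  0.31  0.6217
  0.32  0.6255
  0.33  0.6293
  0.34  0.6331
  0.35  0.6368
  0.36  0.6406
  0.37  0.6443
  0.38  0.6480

σ√T = 0.44·√0.25 = 0.2200
ln(S/K) + (r − q + σ²/2)T = ln(250/245) + (0.071 − 0.037 + 0.44²/2)·0.25 = 0.0202 + 0.0327 = 0.0529
d₁ = 0.0529 / 0.2200 = 0.2405 ⇒ 0.24
N(d₁) = N(0.24) = 0.5948
Δ_call = e^(−qT)·N(d₁) = 0.9908·0.5948 = 0.5893

0.5893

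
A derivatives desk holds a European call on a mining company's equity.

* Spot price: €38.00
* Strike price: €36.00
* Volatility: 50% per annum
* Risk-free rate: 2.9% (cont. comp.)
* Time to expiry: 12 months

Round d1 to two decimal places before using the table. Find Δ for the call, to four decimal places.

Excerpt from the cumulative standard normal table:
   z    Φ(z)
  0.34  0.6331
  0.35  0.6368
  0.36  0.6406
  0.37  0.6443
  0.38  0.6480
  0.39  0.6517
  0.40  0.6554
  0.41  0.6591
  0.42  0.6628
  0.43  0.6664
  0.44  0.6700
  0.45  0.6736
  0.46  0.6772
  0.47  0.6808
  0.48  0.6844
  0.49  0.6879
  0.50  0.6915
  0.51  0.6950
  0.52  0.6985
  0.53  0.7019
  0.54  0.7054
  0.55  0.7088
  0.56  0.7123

0.6628

σ√T = 0.5·√1 = 0.5000
d₁ = [ln(38/36) + (0.029 + 0.5²/2)·1] / 0.5000 = [0.0541 + 0.1540] / 0.5000 = 0.4161 → 0.42
N(d₁) = N(0.42) = 0.6628
Δ_call = N(d₁) = 0.6628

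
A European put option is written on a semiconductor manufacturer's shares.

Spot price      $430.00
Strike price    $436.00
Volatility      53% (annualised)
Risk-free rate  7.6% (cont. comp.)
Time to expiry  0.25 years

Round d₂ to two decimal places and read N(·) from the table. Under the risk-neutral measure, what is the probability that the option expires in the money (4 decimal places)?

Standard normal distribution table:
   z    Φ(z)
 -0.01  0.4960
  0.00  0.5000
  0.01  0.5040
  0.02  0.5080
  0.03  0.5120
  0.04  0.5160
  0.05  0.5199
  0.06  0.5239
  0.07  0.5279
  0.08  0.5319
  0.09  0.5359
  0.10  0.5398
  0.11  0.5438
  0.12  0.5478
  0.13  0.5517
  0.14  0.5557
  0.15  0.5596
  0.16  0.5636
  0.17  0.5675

σ√T = 0.53 × 0.5000 = 0.2650
ln(S/K) + (r + σ²/2)T = ln(430/436) + (0.076 + 0.53²/2)·0.25 = -0.0139 + 0.0541 = 0.0403
d₁ = 0.0403 / 0.2650 = 0.1519 → 0.15
d₂ = d₁ − σ√T = 0.1519 − 0.2650 = -0.1131 → -0.11
Risk-neutral Pr[S_T < K] = N(−d₂) = N(0.11) = 0.5438

0.5438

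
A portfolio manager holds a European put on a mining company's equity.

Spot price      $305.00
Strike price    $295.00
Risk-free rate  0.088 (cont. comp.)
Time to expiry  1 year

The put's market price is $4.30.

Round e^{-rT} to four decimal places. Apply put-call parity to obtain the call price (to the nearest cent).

$39.14

exp(−rT) = exp(−0.088·1) = 0.9158
Put-call parity: C − P = S − K·e^(−rT) = 305 − 295·0.9158 = 305 − 270.1610 = 34.8390
C = P + (C − P) = 4.30 + (34.8390) = 39.1390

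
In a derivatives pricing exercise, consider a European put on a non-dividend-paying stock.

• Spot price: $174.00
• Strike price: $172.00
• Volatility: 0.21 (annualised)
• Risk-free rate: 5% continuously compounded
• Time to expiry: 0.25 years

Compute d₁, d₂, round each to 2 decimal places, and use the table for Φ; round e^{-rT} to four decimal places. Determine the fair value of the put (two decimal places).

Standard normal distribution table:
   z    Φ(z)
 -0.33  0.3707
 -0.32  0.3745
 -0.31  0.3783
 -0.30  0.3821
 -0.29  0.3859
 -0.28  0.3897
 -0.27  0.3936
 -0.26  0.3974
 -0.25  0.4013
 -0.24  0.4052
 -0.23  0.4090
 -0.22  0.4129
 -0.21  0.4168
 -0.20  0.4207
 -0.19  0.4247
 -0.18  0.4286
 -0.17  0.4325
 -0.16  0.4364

$5.00

σ√T = 0.21·√0.25 = 0.1050
d₁ = [ln(174/172) + (0.05 + ½·0.21²)·0.25] / (σ√T) = (0.0116 + 0.0180) / 0.1050 = 0.2817 ≈ 0.28
d₂ = 0.2817 − 0.1050 = 0.1767 ≈ 0.18
exp(−rT) = exp(−0.05·0.25) = 0.9876
P = 172·0.9876·N(-0.18) − 174·N(-0.28) = 172·0.9876·0.4286 − 174·0.3897 = 72.8051 − 67.8078 = 4.9973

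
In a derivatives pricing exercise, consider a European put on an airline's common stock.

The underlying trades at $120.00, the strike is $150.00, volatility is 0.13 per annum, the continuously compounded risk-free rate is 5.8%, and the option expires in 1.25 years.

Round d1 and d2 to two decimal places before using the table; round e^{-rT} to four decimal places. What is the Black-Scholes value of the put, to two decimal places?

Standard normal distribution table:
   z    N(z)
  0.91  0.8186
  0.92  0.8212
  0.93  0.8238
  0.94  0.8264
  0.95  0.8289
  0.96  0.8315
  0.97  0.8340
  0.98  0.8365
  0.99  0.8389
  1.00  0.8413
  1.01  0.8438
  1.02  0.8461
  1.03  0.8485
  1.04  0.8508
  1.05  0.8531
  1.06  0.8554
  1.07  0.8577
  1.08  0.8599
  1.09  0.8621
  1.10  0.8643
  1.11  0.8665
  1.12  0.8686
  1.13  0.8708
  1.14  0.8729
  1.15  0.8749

T = 1.25;  σ√T = 0.1453
d₁ = [ln(120/150) + (0.058 + 0.13²/2)·1.25] / 0.1453 = [-0.2231 + 0.0831] / 0.1453 = -0.9638 → -0.96
d₂ = d₁ − σ√T = -0.9638 − 0.1453 = -1.1091 → -1.11
exp(−rT) = exp(−0.058·1.25) = 0.9301
P = 150·0.9301·N(1.11) − 120·N(0.96) = 150·0.9301·0.8665 − 120·0.8315 = 120.8897 − 99.7800 = 21.1097

$21.11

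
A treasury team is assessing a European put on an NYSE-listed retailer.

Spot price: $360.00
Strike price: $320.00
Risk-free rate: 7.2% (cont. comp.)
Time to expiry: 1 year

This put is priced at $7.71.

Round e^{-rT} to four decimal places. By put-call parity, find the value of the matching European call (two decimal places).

$69.95

e^(−rT) = e^(−0.072·1) = 0.9305
Put-call parity: C − P = S − K·e^(−rT) = 360 − 320·0.9305 = 360 − 297.7600 = 62.2400
C = P + (C − P) = 7.71 + (62.2400) = 69.9500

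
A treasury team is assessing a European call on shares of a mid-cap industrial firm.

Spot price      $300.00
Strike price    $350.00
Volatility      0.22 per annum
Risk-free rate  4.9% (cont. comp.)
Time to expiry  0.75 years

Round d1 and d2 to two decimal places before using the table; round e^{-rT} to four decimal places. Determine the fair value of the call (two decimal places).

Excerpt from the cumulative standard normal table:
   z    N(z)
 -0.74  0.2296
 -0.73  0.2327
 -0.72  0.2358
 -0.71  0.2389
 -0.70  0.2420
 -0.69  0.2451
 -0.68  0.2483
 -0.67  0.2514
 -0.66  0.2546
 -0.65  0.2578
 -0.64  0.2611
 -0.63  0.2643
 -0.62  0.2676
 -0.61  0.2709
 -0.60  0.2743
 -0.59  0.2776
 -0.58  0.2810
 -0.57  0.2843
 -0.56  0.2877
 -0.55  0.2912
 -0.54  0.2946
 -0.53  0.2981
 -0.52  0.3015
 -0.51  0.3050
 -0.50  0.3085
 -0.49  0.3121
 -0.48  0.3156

σ√T = 0.22·√0.75 = 0.1905
ln(S/K) + (r + σ²/2)T = ln(300/350) + (0.049 + 0.22²/2)·0.75 = -0.1542 + 0.0549 = -0.0993
d₁ = -0.0993 / 0.1905 = -0.5209 ⇒ -0.52
d₂ = d₁ − σ√T = -0.5209 − 0.1905 = -0.7115 ⇒ -0.71
exp(−rT) = exp(−0.049·0.75) = 0.9639
N(d₁) = N(-0.52) = 0.3015;  N(d₂) = N(-0.71) = 0.2389
C = 300·0.3015 − 350·0.9639·0.2389 = 90.4500 − 80.5965 = 9.8535

$9.85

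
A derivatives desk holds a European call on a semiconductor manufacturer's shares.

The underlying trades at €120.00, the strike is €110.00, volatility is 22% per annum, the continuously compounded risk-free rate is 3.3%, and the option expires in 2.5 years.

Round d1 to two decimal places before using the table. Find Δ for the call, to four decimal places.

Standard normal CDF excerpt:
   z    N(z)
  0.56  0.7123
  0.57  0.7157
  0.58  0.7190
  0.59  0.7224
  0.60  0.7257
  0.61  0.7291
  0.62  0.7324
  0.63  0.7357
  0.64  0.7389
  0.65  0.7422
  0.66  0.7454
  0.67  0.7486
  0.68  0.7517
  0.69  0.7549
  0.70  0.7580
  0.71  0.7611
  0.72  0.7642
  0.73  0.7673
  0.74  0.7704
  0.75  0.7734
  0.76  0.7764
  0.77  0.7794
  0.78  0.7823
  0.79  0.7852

T = 2.5;  σ√T = 0.3479
d₁ = [ln(120/110) + (0.033 + ½·0.22²)·2.5] / (σ√T) = (0.0870 + 0.1430) / 0.3479 = 0.6612 ≈ 0.66
N(d₁) = N(0.66) = 0.7454
Δ_call = N(d₁) = 0.7454

0.7454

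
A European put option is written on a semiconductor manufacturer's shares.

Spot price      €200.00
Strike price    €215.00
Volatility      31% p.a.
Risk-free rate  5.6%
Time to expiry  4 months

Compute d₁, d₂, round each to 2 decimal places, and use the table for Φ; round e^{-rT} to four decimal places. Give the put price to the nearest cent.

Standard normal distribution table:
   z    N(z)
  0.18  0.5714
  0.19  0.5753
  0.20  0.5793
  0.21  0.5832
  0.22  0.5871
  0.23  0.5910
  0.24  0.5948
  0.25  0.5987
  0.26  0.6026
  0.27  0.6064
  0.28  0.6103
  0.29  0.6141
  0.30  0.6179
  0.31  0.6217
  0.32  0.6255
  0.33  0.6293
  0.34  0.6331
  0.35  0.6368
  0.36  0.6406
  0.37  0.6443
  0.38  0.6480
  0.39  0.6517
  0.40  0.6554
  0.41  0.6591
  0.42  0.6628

€20.88

σ√T = 0.31·√0.3333 = 0.1790
d₁ = [ln(200/215) + (0.056 + 0.31²/2)·0.3333] / 0.1790 = [-0.0723 + 0.0347] / 0.1790 = -0.2103 which rounds to -0.21
d₂ = d₁ − σ√T = -0.2103 − 0.1790 = -0.3893 which rounds to -0.39
exp(−rT) = exp(−0.056·0.3333) = 0.9815
N(−d₂) = N(0.39) = 0.6517;  N(−d₁) = N(0.21) = 0.5832
P = 215·0.9815·0.6517 − 200·0.5832 = 137.5234 − 116.6400 = 20.8834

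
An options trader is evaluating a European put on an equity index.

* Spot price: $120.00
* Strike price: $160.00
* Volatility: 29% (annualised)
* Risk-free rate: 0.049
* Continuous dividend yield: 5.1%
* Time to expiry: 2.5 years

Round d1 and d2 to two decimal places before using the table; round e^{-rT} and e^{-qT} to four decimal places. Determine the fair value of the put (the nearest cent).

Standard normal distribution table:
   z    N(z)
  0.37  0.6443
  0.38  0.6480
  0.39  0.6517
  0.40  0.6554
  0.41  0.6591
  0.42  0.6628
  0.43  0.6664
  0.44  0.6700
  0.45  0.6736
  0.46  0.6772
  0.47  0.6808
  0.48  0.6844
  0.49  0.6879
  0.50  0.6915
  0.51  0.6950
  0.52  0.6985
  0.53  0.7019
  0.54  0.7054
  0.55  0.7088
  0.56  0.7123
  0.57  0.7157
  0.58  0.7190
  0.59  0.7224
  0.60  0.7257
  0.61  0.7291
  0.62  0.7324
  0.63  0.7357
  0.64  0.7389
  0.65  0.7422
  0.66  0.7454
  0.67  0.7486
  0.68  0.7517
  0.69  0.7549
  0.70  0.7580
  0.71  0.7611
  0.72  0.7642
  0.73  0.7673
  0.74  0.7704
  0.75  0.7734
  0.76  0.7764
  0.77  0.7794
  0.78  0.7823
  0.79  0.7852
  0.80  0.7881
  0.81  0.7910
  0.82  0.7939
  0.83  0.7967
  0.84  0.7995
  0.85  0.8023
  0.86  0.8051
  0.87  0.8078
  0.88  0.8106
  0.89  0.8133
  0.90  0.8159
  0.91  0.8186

$44.72

σ√T = 0.29·√2.5 = 0.4585
d₁ = [ln(120/160) + (0.049 − 0.051 + ½·0.29²)·2.5] / (σ√T) = (-0.2877 + 0.1001) / 0.4585 = -0.4090 ⇒ -0.41
d₂ = -0.4090 − 0.4585 = -0.8676 ⇒ -0.87
exp(−qT) = exp(−0.051·2.5) = 0.8803;  exp(−rT) = exp(−0.049·2.5) = 0.8847
N(−d₂) = N(0.87) = 0.8078;  N(−d₁) = N(0.41) = 0.6591
P = 160·0.8847·0.8078 − 120·0.8803·0.6591 = 114.3457 − 69.6247 = 44.7210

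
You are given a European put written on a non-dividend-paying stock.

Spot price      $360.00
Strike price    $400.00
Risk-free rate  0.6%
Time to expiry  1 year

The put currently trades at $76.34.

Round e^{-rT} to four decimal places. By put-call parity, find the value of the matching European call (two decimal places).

exp(−rT) = exp(−0.006·1) = 0.9940
Put-call parity: C − P = S − K·e^(−rT) = 360 − 400·0.9940 = 360 − 397.6000 = -37.6000
C = P + (C − P) = 76.34 + (-37.6000) = 38.7400

$38.74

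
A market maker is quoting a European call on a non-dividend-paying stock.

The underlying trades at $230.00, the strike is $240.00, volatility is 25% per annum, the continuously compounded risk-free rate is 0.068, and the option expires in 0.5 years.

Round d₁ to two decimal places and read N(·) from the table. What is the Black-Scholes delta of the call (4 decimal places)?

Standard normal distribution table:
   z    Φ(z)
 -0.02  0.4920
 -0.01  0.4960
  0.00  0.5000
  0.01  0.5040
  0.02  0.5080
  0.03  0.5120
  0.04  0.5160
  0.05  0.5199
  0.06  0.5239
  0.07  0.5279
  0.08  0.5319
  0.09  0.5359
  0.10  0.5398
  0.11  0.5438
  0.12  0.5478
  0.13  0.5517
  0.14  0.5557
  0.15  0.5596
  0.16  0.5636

σ√T = 0.25·√0.5 = 0.1768
d₁ = [ln(230/240) + (0.068 + 0.25²/2)·0.5] / 0.1768 = [-0.0426 + 0.0496] / 0.1768 = 0.0400 which rounds to 0.04
N(d₁) = N(0.04) = 0.5160
Δ_call = N(d₁) = 0.5160

0.5160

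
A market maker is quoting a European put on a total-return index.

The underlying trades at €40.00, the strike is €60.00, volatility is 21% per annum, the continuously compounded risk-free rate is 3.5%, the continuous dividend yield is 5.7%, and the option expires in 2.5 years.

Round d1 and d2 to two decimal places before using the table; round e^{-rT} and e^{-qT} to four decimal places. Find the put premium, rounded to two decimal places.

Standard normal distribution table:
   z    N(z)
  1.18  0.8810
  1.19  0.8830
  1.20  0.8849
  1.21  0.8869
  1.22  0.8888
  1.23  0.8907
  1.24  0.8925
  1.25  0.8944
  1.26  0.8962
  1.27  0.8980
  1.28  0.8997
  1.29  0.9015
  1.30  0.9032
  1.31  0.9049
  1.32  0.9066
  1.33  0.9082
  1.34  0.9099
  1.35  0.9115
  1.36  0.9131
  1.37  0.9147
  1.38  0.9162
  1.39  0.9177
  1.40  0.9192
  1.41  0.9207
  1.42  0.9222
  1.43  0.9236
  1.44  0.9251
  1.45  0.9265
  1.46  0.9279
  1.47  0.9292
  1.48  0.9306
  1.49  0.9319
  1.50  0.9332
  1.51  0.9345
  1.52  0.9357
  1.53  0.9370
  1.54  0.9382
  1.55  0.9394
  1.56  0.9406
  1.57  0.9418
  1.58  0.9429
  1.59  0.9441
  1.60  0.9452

€20.81

σ√T = 0.21 × 1.5811 = 0.3320
ln(S/K) + (r − q + σ²/2)T = ln(40/60) + (0.035 − 0.057 + 0.21²/2)·2.5 = -0.4055 + 0.0001 = -0.4053
d₁ = -0.4053 / 0.3320 = -1.2208 ≈ -1.22
d₂ = d₁ − σ√T = -1.2208 − 0.3320 = -1.5528 ≈ -1.55
e^(−qT) = e^(−0.057·2.5) = 0.8672;  e^(−rT) = e^(−0.035·2.5) = 0.9162
N(−d₂) = N(1.55) = 0.9394;  N(−d₁) = N(1.22) = 0.8888
P = 60·0.9162·0.9394 − 40·0.8672·0.8888 = 51.6407 − 30.8307 = 20.8100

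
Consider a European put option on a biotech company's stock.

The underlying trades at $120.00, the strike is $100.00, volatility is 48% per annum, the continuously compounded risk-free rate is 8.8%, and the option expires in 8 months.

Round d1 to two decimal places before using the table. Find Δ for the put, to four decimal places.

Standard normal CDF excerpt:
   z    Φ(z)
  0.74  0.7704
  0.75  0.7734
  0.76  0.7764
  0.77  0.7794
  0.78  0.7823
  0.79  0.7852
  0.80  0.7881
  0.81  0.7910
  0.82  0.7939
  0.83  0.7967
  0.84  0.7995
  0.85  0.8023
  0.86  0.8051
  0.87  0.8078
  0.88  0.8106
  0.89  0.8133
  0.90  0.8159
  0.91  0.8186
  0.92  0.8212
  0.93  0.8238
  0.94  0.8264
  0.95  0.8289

T = 0.6667;  σ√T = 0.3919
d₁ = [ln(120/100) + (0.088 + 0.48²/2)·0.6667] / 0.3919 = [0.1823 + 0.1355] / 0.3919 = 0.8109 which rounds to 0.81
N(d₁) = N(0.81) = 0.7910
Δ_put = N(d₁) − 1 = 0.7910 − 1 = -0.2090

-0.2090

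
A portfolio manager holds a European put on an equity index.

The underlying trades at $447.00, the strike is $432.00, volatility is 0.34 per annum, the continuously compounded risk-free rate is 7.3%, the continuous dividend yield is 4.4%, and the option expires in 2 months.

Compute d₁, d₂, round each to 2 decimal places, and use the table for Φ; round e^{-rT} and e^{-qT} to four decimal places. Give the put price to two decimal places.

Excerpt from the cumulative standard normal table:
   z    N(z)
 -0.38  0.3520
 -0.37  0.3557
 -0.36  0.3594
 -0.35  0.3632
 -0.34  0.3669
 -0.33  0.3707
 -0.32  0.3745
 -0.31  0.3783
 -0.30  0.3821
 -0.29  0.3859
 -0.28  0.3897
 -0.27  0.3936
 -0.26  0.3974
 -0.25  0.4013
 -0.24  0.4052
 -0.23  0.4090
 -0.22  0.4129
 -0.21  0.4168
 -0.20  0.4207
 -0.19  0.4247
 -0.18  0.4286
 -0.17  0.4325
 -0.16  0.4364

$16.71

T = 0.1667;  σ√T = 0.1388
d₁ = [ln(447/432) + (0.073 − 0.044 + ½·0.34²)·0.1667] / (σ√T) = (0.0341 + 0.0145) / 0.1388 = 0.3501 ≈ 0.35
d₂ = 0.3501 − 0.1388 = 0.2113 ≈ 0.21
e^(−qT) = e^(−0.044·0.1667) = 0.9927;  e^(−rT) = e^(−0.073·0.1667) = 0.9879
P = 432·0.9879·N(-0.21) − 447·0.9927·N(-0.35) = 432·0.9879·0.4168 − 447·0.9927·0.3632 = 177.8789 − 161.1652 = 16.7137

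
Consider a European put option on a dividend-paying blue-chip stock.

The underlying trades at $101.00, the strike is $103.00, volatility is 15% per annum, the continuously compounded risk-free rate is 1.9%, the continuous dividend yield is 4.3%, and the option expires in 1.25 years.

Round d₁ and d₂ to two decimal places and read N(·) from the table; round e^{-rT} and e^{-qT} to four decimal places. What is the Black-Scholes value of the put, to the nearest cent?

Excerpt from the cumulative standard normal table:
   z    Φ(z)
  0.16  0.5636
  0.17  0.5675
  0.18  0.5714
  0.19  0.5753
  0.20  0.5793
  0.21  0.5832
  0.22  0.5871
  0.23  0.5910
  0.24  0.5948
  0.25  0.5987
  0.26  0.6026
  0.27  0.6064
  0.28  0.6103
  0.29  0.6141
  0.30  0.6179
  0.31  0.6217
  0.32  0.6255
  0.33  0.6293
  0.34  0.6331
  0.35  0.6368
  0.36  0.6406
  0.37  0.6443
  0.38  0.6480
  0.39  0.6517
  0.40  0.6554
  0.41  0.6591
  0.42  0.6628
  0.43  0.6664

$9.35

T = 1.25;  σ√T = 0.1677
d₁ = [ln(101/103) + (0.019 − 0.043 + 0.15²/2)·1.25] / 0.1677 = [-0.0196 − 0.0159] / 0.1677 = -0.2120 → -0.21
d₂ = d₁ − σ√T = -0.2120 − 0.1677 = -0.3797 → -0.38
e^(−qT) = e^(−0.043·1.25) = 0.9477;  e^(−rT) = e^(−0.019·1.25) = 0.9765
N(−d₂) = N(0.38) = 0.6480;  N(−d₁) = N(0.21) = 0.5832
P = 103·0.9765·0.6480 − 101·0.9477·0.5832 = 65.1755 − 55.8226 = 9.3530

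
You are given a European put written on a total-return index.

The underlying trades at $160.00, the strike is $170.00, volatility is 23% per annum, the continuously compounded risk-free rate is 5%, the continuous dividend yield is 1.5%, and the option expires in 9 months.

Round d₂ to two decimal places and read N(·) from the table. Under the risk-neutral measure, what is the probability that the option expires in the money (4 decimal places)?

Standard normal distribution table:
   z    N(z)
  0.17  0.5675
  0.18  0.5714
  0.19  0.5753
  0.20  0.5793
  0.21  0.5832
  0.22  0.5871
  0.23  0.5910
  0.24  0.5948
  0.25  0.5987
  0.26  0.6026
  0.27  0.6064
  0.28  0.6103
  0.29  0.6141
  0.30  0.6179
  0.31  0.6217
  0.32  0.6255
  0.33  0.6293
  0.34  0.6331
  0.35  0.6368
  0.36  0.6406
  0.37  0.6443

σ√T = 0.23·√0.75 = 0.1992
d₁ = [ln(160/170) + (0.05 − 0.015 + ½·0.23²)·0.75] / (σ√T) = (-0.0606 + 0.0461) / 0.1992 = -0.0730 → -0.07
d₂ = -0.0730 − 0.1992 = -0.2722 → -0.27
Pr(exercise) under Q = N(−d₂) = N(0.27) = 0.6064

0.6064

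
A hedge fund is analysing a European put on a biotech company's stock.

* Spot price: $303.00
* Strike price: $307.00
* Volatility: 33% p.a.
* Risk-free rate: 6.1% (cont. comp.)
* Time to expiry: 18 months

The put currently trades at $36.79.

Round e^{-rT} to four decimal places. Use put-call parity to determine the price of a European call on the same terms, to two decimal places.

$59.62

e^(−rT) = e^(−0.061·1.5) = 0.9126
Put-call parity: C − P = S − K·e^(−rT) = 303 − 307·0.9126 = 303 − 280.1682 = 22.8318
C = P + (C − P) = 36.79 + (22.8318) = 59.6218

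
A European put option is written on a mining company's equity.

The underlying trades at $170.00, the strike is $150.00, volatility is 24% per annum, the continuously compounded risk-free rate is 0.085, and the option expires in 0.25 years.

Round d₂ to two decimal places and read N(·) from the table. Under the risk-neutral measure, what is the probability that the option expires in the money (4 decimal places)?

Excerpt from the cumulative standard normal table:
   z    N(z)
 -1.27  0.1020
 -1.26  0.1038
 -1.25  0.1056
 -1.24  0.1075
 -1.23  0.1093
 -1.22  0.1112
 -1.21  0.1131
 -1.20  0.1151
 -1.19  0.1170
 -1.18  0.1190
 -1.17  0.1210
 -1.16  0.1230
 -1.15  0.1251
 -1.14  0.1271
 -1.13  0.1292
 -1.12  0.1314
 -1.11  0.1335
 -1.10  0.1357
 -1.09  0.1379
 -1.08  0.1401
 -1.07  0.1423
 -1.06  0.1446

0.1230

σ√T = 0.24·√0.25 = 0.1200
d₁ = [ln(170/150) + (0.085 + 0.24²/2)·0.25] / 0.1200 = [0.1252 + 0.0285] / 0.1200 = 1.2801 ⇒ 1.28
d₂ = d₁ − σ√T = 1.2801 − 0.1200 = 1.1601 ⇒ 1.16
Pr(exercise) under Q = N(−d₂) = N(-1.16) = 0.1230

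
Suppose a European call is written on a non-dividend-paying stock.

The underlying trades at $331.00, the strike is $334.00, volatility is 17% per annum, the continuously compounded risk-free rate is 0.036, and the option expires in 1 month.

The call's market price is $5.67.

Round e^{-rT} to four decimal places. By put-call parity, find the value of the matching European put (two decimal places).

e^(−rT) = e^(−0.036·0.08333) = 0.9970
Put-call parity: C − P = S − K·e^(−rT) = 331 − 334·0.9970 = 331 − 332.9980 = -1.9980
P = C − (C − P) = 5.67 − (-1.9980) = 7.6680

$7.67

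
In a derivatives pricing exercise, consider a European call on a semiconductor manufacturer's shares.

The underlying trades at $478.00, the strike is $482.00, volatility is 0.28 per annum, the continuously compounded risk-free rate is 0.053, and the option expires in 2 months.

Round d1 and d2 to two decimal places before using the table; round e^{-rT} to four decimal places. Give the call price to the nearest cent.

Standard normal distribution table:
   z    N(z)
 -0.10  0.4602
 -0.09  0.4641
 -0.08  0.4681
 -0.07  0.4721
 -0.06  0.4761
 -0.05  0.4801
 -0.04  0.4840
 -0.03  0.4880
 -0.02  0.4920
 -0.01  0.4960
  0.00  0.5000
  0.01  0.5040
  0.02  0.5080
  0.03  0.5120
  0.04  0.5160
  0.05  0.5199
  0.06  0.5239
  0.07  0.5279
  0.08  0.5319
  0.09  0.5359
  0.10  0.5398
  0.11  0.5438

$21.05

σ√T = 0.28 × 0.4082 = 0.1143
d₁ = [ln(478/482) + (0.053 + 0.28²/2)·0.1667] / 0.1143 = [-0.0083 + 0.0154] / 0.1143 = 0.0615 ≈ 0.06
d₂ = d₁ − σ√T = 0.0615 − 0.1143 = -0.0528 ≈ -0.05
exp(−rT) = exp(−0.053·0.1667) = 0.9912
N(d₁) = N(0.06) = 0.5239;  N(d₂) = N(-0.05) = 0.4801
C = 478·0.5239 − 482·0.9912·0.4801 = 250.4242 − 229.3718 = 21.0524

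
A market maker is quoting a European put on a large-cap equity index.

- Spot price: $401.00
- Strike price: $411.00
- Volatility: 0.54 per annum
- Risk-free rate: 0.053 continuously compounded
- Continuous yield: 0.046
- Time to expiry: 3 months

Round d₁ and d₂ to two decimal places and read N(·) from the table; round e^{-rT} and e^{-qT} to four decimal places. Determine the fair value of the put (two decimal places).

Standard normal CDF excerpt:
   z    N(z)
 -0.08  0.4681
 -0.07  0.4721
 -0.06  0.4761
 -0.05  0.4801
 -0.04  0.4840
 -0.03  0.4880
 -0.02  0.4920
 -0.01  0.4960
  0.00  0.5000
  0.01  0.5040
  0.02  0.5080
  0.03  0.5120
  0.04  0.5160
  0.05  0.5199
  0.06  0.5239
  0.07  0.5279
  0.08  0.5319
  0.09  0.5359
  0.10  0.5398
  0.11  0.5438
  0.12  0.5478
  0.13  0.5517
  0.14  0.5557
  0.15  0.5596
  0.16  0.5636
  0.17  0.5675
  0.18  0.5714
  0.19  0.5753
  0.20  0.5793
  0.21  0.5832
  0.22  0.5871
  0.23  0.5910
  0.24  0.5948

$47.79

σ√T = 0.54·√0.25 = 0.2700
d₁ = [ln(401/411) + (0.053 − 0.046 + 0.54²/2)·0.25] / 0.2700 = [-0.0246 + 0.0382] / 0.2700 = 0.0503 which rounds to 0.05
d₂ = d₁ − σ√T = 0.0503 − 0.2700 = -0.2197 which rounds to -0.22
e^(−qT) = e^(−0.046·0.25) = 0.9886;  e^(−rT) = e^(−0.053·0.25) = 0.9868
N(−d₂) = N(0.22) = 0.5871;  N(−d₁) = N(-0.05) = 0.4801
P = 411·0.9868·0.5871 − 401·0.9886·0.4801 = 238.1130 − 190.3254 = 47.7876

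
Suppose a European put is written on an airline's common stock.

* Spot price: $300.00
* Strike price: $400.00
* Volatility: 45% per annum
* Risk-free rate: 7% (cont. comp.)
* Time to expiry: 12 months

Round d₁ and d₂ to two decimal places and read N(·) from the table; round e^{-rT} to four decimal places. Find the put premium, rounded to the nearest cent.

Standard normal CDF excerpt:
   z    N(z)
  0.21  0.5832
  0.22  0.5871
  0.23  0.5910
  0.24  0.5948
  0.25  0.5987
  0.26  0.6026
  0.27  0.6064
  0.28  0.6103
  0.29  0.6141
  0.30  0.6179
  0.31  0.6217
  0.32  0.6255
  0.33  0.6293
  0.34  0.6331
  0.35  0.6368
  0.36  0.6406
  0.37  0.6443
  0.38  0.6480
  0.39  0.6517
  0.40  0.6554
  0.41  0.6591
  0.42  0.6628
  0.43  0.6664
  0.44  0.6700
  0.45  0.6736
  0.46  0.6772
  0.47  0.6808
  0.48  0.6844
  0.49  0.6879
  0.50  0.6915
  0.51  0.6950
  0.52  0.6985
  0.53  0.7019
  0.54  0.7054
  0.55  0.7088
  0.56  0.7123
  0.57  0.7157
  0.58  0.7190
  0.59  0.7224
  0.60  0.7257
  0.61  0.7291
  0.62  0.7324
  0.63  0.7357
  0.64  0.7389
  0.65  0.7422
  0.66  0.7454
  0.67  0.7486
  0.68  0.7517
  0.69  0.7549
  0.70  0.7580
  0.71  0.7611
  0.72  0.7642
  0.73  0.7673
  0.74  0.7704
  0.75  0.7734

$103.08

σ√T = 0.45 × 1.0000 = 0.4500
d₁ = [ln(300/400) + (0.07 + 0.45²/2)·1] / 0.4500 = [-0.2877 + 0.1713] / 0.4500 = -0.2587 ≈ -0.26
d₂ = d₁ − σ√T = -0.2587 − 0.4500 = -0.7087 ≈ -0.71
exp(−rT) = exp(−0.07·1) = 0.9324
N(−d₂) = N(0.71) = 0.7611;  N(−d₁) = N(0.26) = 0.6026
P = 400·0.9324·0.7611 − 300·0.6026 = 283.8599 − 180.7800 = 103.0799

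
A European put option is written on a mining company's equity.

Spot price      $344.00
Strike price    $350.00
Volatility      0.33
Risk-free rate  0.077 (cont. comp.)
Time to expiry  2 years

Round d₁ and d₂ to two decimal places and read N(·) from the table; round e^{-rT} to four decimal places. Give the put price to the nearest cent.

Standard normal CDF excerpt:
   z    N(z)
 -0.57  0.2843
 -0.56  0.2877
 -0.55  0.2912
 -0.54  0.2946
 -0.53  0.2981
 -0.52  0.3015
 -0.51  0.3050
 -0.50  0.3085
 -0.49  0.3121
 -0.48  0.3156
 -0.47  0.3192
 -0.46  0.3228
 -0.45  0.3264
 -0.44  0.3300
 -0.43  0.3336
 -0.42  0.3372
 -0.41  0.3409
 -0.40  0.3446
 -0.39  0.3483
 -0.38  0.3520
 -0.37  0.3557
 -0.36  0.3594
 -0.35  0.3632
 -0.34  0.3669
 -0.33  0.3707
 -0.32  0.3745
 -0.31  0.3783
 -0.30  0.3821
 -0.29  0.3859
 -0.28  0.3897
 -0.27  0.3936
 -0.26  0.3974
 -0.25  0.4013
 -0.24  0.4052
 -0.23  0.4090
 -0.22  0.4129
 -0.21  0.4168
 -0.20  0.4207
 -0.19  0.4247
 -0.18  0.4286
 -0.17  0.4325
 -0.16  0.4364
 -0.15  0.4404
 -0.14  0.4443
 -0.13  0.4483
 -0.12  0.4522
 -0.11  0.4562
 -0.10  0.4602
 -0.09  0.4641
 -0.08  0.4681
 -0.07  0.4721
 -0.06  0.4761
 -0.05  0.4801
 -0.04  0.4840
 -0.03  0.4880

$40.31

σ√T = 0.33 × 1.4142 = 0.4667
d₁ = [ln(344/350) + (0.077 + 0.33²/2)·2] / 0.4667 = [-0.0173 + 0.2629] / 0.4667 = 0.5263 → 0.53
d₂ = d₁ − σ√T = 0.5263 − 0.4667 = 0.0596 → 0.06
e^(−rT) = e^(−0.077·2) = 0.8573
P = 350·0.8573·N(-0.06) − 344·N(-0.53) = 350·0.8573·0.4761 − 344·0.2981 = 142.8562 − 102.5464 = 40.3098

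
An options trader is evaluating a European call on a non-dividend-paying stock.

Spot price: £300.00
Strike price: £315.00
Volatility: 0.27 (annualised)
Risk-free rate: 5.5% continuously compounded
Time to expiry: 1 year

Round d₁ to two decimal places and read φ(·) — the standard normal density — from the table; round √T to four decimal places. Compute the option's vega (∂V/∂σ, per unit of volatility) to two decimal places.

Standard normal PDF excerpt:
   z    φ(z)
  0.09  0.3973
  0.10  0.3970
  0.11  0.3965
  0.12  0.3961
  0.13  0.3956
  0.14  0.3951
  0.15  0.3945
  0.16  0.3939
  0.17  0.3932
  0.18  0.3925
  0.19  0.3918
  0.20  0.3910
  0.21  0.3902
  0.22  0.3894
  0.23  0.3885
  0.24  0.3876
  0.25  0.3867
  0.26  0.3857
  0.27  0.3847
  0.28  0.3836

T = 1;  σ√T = 0.2700
d₁ = [ln(300/315) + (0.055 + 0.27²/2)·1] / 0.2700 = [-0.0488 + 0.0915] / 0.2700 = 0.1580 ⇒ 0.16
√T = √1 = 1.0000
φ(d₁) = φ(0.16) = 0.3939
vega = S·φ(d₁)·√T = 300·0.3939·1.0000 = 118.1700

118.17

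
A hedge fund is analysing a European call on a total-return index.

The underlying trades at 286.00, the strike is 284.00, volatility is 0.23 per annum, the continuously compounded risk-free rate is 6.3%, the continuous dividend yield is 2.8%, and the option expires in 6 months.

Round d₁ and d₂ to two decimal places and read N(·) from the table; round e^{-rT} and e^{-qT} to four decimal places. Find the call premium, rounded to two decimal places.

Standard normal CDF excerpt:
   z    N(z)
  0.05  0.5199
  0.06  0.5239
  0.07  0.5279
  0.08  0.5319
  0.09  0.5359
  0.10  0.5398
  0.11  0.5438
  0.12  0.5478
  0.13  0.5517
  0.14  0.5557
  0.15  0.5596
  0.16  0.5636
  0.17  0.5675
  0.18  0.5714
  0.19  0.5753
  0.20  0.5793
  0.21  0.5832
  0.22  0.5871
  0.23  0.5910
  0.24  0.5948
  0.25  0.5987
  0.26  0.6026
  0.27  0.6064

σ√T = 0.23·√0.5 = 0.1626
d₁ = [ln(286/284) + (0.063 − 0.028 + ½·0.23²)·0.5] / (σ√T) = (0.0070 + 0.0307) / 0.1626 = 0.2321 → 0.23
d₂ = 0.2321 − 0.1626 = 0.0694 → 0.07
exp(−qT) = exp(−0.028·0.5) = 0.9861;  exp(−rT) = exp(−0.063·0.5) = 0.9690
N(d₁) = N(0.23) = 0.5910;  N(d₂) = N(0.07) = 0.5279
C = 286·0.9861·0.5910 − 284·0.9690·0.5279 = 166.6765 − 145.2760 = 21.4006

21.40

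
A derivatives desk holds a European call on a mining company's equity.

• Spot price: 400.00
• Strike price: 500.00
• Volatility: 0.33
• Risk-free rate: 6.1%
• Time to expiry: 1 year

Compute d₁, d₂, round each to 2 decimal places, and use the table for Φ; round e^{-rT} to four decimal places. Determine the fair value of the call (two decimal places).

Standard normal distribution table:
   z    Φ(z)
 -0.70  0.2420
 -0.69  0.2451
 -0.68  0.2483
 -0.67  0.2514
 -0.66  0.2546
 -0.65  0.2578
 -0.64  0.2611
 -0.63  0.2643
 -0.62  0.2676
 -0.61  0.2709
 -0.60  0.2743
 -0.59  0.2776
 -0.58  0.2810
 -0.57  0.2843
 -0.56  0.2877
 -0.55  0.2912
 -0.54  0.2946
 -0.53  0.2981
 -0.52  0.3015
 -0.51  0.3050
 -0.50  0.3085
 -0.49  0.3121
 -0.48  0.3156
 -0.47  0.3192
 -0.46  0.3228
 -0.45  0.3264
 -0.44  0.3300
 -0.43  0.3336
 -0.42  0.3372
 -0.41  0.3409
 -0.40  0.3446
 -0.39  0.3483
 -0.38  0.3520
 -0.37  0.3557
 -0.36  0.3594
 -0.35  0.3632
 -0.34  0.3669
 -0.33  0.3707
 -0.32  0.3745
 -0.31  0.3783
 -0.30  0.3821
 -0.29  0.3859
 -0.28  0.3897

T = 1;  σ√T = 0.3300
d₁ = [ln(400/500) + (0.061 + 0.33²/2)·1] / 0.3300 = [-0.2231 + 0.1154] / 0.3300 = -0.3263 → -0.33
d₂ = d₁ − σ√T = -0.3263 − 0.3300 = -0.6563 → -0.66
exp(−rT) = exp(−0.061·1) = 0.9408
N(d₁) = N(-0.33) = 0.3707;  N(d₂) = N(-0.66) = 0.2546
C = 400·0.3707 − 500·0.9408·0.2546 = 148.2800 − 119.7638 = 28.5162

28.52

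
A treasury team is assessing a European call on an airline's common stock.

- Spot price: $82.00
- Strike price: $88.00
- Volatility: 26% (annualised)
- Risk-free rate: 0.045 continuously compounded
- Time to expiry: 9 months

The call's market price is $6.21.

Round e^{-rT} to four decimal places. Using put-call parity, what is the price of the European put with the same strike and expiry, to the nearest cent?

$9.29

exp(−rT) = exp(−0.045·0.75) = 0.9668
Put-call parity: C − P = S − K·e^(−rT) = 82 − 88·0.9668 = 82 − 85.0784 = -3.0784
P = C − (C − P) = 6.21 − (-3.0784) = 9.2884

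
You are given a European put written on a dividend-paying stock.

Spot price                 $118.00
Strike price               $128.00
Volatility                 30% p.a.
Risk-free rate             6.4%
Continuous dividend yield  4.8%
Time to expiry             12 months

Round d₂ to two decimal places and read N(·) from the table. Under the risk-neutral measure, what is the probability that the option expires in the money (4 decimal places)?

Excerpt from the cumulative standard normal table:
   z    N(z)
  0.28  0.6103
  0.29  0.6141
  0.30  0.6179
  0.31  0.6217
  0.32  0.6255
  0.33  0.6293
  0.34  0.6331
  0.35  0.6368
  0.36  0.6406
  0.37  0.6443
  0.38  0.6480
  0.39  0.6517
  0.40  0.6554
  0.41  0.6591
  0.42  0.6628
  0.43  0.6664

0.6443

σ√T = 0.3·√1 = 0.3000
d₁ = [ln(118/128) + (0.064 − 0.048 + 0.3²/2)·1] / 0.3000 = [-0.0813 + 0.0610] / 0.3000 = -0.0678 which rounds to -0.07
d₂ = d₁ − σ√T = -0.0678 − 0.3000 = -0.3678 which rounds to -0.37
Risk-neutral Pr[S_T < K] = N(−d₂) = N(0.37) = 0.6443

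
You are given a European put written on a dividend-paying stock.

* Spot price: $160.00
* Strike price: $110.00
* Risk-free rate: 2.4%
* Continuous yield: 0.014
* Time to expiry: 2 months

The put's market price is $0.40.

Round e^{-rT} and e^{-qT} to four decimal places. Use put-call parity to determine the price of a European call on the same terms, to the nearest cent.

$50.47

exp(−qT) = exp(−0.014·0.1667) = 0.9977;  exp(−rT) = exp(−0.024·0.1667) = 0.9960
Put-call parity: C − P = S·e^(−qT) − K·e^(−rT) = 160·0.9977 − 110·0.9960 = 159.6320 − 109.5600 = 50.0720
C = P + (C − P) = 0.40 + (50.0720) = 50.4720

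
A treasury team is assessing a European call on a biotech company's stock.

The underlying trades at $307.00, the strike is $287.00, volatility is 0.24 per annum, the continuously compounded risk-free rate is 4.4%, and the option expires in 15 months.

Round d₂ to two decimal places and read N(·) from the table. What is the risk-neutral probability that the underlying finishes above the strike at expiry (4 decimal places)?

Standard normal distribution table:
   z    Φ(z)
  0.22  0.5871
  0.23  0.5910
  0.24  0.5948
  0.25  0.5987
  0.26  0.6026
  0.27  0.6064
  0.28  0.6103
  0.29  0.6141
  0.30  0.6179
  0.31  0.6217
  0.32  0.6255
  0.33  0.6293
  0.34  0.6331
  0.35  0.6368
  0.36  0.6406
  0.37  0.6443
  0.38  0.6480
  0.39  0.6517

0.6255

σ√T = 0.24 × 1.1180 = 0.2683
ln(S/K) + (r + σ²/2)T = ln(307/287) + (0.044 + 0.24²/2)·1.25 = 0.0674 + 0.0910 = 0.1584
d₁ = 0.1584 / 0.2683 = 0.5902 ≈ 0.59
d₂ = d₁ − σ√T = 0.5902 − 0.2683 = 0.3219 ≈ 0.32
Risk-neutral Pr[S_T > K] = N(d₂) = N(0.32) = 0.6255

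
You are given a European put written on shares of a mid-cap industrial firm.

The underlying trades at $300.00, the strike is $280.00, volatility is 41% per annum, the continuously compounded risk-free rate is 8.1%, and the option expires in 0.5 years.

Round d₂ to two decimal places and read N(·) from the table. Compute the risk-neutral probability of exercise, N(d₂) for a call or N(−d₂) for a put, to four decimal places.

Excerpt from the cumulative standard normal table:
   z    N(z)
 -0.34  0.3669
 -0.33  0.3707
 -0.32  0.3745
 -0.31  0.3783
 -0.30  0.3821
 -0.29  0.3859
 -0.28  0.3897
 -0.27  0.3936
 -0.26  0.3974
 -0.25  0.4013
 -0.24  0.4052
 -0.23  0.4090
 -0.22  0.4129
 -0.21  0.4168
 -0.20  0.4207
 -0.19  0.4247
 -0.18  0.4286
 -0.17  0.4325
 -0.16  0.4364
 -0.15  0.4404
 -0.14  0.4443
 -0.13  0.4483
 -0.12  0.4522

0.4090

T = 0.5;  σ√T = 0.2899
d₁ = [ln(300/280) + (0.081 + 0.41²/2)·0.5] / 0.2899 = [0.0690 + 0.0825] / 0.2899 = 0.5226 ⇒ 0.52
d₂ = d₁ − σ√T = 0.5226 − 0.2899 = 0.2327 ⇒ 0.23
Risk-neutral Pr[S_T < K] = N(−d₂) = N(-0.23) = 0.4090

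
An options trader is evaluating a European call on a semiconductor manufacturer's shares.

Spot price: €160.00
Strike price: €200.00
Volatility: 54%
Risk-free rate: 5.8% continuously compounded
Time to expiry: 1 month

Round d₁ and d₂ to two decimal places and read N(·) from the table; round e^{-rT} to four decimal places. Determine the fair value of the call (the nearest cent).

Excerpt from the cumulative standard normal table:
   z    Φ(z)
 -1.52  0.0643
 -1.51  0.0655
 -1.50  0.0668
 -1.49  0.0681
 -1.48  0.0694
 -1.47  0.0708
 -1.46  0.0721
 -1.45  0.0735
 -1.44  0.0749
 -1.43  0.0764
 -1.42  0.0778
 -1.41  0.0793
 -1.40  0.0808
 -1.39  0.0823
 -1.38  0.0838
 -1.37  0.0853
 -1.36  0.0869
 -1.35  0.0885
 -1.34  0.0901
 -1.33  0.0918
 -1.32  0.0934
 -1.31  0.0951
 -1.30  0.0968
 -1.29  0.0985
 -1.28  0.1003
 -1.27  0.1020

€1.13

T = 0.08333;  σ√T = 0.1559
ln(S/K) + (r + σ²/2)T = ln(160/200) + (0.058 + 0.54²/2)·0.08333 = -0.2231 + 0.0170 = -0.2062
d₁ = -0.2062 / 0.1559 = -1.3225 ⇒ -1.32
d₂ = d₁ − σ√T = -1.3225 − 0.1559 = -1.4784 ⇒ -1.48
e^(−rT) = e^(−0.058·0.08333) = 0.9952
N(d₁) = N(-1.32) = 0.0934;  N(d₂) = N(-1.48) = 0.0694
C = 160·0.0934 − 200·0.9952·0.0694 = 14.9440 − 13.8134 = 1.1306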